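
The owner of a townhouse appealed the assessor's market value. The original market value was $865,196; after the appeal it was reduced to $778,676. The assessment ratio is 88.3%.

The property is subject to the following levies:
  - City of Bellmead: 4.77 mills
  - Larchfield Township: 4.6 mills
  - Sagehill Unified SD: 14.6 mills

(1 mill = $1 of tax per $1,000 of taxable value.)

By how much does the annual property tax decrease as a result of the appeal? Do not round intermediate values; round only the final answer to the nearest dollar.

Old assessed value = $865,196 × 0.883 = $763,968.068
New assessed value = $778,676 × 0.883 = $687,570.908
Combined rate = 0.00477 + 0.0046 + 0.0146 = 0.02397
Old tax = $763,968.068 × 0.02397 = $18,312.31458996
New tax = $687,570.908 × 0.02397 = $16,481.07466476
Reduction = $18,312.31458996 − $16,481.07466476 = $1,831.2399252

$1,831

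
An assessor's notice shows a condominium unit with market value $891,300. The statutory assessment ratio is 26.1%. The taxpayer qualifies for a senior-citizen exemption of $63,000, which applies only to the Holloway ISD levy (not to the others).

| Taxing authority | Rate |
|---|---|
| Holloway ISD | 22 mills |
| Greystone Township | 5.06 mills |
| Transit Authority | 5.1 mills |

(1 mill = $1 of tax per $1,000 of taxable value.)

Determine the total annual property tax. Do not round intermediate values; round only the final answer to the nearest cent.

$6,095.36

Assessed value = $891,300 × 0.261 = $232,629.3
Holloway ISD: ($232,629.3 − $63,000) × 0.022 = $169,629.3 × 0.022 = $3,731.8446
Greystone Township: $232,629.3 × 0.00506 = $1,177.104258
Transit Authority: $232,629.3 × 0.0051 = $1,186.40943
Total = $6,095.358288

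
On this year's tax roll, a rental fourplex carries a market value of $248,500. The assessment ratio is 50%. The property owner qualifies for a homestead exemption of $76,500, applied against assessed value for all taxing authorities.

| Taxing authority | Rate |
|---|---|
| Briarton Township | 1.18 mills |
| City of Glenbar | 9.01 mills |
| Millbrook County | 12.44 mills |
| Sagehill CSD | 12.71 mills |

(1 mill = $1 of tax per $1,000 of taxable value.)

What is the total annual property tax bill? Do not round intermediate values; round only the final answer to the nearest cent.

Assessed value = $248,500 × 0.5 = $124,250
Taxable value = $124,250 − $76,500 = $47,750
Briarton Township: $47,750 × 0.00118 = $56.345
City of Glenbar: $47,750 × 0.00901 = $430.2275
Millbrook County: $47,750 × 0.01244 = $594.01
Sagehill CSD: $47,750 × 0.01271 = $606.9025
Total = $56.345 + $430.2275 + $594.01 + $606.9025 = $1,687.485

$1,687.49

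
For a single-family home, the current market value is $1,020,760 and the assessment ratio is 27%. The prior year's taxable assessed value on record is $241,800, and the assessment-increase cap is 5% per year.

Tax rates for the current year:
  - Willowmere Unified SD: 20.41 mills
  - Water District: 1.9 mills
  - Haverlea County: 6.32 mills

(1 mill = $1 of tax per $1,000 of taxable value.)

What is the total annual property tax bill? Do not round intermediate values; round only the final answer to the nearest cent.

Uncapped assessed value = $1,020,760 × 0.27 = $275,605.2
Cap limit = $241,800 × 1.05 = $253,890
Taxable assessed value = min($275,605.2, $253,890) = $253,890 (cap binds)
Willowmere Unified SD: $253,890 × 0.02041 = $5,181.8949
Water District: $253,890 × 0.0019 = $482.391
Haverlea County: $253,890 × 0.00632 = $1,604.5848
Total = $7,268.8707

$7,268.87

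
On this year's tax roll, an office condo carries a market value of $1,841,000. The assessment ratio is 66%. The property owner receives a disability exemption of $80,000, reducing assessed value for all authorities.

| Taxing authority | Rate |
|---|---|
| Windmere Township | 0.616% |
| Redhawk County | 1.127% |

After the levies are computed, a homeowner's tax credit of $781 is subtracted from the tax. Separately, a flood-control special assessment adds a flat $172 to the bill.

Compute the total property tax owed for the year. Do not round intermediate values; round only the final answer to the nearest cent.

Assessed value = $1,841,000 × 0.66 = $1,215,060
Taxable value = $1,215,060 − $80,000 = $1,135,060
Windmere Township: $1,135,060 × 0.00616 = $6,991.9696
Redhawk County: $1,135,060 × 0.01127 = $12,792.1262
Levies subtotal = $19,784.0958
After credit = $19,784.0958 − $781 = $19,003.0958
Total = $19,003.0958 + $172 = $19,175.0958

$19,175.10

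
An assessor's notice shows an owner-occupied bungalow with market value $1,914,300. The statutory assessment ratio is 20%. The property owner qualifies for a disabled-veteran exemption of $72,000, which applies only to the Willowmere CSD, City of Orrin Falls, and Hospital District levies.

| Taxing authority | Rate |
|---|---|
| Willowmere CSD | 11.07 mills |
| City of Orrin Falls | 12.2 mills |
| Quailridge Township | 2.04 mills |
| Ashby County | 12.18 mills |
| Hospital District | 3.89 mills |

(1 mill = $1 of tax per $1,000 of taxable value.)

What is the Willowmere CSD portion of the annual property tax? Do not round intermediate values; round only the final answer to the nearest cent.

$3,441.22

Assessed value = $1,914,300 × 0.2 = $382,860
Willowmere CSD taxable value = $382,860 − $72,000 = $310,860
Willowmere CSD levy = $310,860 × 0.01107 = $3,441.2202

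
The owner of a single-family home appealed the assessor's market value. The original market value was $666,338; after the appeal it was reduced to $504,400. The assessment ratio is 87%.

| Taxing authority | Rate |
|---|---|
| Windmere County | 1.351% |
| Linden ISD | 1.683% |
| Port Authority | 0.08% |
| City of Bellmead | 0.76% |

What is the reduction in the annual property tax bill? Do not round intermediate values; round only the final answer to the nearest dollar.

Old assessed value = $666,338 × 0.87 = $579,714.06
New assessed value = $504,400 × 0.87 = $438,828
Combined rate = 0.01351 + 0.01683 + 0.0008 + 0.0076 = 0.03874
Old tax = $579,714.06 × 0.03874 = $22,458.1226844
New tax = $438,828 × 0.03874 = $17,000.19672
Reduction = $22,458.1226844 − $17,000.19672 = $5,457.9259644

$5,458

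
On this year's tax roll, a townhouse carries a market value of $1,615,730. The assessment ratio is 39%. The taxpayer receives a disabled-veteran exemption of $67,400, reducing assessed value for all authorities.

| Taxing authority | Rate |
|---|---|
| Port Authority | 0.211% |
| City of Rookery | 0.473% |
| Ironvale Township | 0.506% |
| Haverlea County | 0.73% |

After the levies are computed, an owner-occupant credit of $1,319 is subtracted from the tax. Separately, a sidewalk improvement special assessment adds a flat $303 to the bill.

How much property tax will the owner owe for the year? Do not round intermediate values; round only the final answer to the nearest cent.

Assessed value = $1,615,730 × 0.39 = $630,134.7
Taxable value = $630,134.7 − $67,400 = $562,734.7
Port Authority: $562,734.7 × 0.00211 = $1,187.370217
City of Rookery: $562,734.7 × 0.00473 = $2,661.735131
Ironvale Township: $562,734.7 × 0.00506 = $2,847.437582
Haverlea County: $562,734.7 × 0.0073 = $4,107.96331
Levies subtotal = $10,804.50624
After credit = $10,804.50624 − $1,319 = $9,485.50624
Total = $9,485.50624 + $303 = $9,788.50624

$9,788.51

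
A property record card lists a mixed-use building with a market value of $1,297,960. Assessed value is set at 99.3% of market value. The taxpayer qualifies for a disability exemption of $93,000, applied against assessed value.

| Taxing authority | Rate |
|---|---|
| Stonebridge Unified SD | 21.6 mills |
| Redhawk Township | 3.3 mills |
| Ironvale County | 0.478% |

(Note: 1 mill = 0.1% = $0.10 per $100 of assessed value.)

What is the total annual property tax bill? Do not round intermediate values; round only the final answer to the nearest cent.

$35,493.55

Assessed value = $1,297,960 × 0.993 = $1,288,874.28
Taxable value = $1,288,874.28 − $93,000 = $1,195,874.28
Stonebridge Unified SD: $1,195,874.28 × 0.0216 = $25,830.884448
Redhawk Township: $1,195,874.28 × 0.0033 = $3,946.385124
Ironvale County: $1,195,874.28 × 0.00478 = $5,716.2790584
Total = $35,493.5486304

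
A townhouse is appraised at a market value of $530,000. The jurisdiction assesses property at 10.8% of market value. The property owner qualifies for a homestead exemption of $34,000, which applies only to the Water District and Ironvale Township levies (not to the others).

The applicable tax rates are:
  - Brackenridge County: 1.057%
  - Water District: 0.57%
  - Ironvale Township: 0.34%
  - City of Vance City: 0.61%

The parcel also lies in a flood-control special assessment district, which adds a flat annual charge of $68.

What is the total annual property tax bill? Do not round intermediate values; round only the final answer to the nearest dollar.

$1,234

Assessed value = $530,000 × 0.108 = $57,240
Brackenridge County: $57,240 × 0.01057 = $605.0268
Water District: ($57,240 − $34,000) × 0.0057 = $23,240 × 0.0057 = $132.468
Ironvale Township: ($57,240 − $34,000) × 0.0034 = $23,240 × 0.0034 = $79.016
City of Vance City: $57,240 × 0.0061 = $349.164
Levies subtotal = $1,165.6748
Total = $1,165.6748 + $68 = $1,233.6748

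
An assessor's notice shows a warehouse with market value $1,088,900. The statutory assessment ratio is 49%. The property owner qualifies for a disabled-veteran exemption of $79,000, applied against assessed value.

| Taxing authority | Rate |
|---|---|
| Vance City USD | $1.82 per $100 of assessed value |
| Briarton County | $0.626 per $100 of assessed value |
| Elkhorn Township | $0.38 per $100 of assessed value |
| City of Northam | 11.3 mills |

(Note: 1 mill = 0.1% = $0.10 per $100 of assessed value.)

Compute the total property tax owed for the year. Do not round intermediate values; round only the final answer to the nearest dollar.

Assessed value = $1,088,900 × 0.49 = $533,561
Taxable value = $533,561 − $79,000 = $454,561
Vance City USD: $454,561 × 0.0182 = $8,273.0102
Briarton County: $454,561 × 0.00626 = $2,845.55186
Elkhorn Township: $454,561 × 0.0038 = $1,727.3318
City of Northam: $454,561 × 0.0113 = $5,136.5393
Total = $17,982.43316

$17,982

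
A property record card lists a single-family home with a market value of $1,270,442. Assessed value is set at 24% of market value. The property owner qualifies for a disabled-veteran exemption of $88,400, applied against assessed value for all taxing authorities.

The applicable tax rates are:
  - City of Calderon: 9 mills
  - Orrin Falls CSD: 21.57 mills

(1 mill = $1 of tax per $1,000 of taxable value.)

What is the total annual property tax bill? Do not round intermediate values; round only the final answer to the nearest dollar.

Assessed value = $1,270,442 × 0.24 = $304,906.08
Taxable value = $304,906.08 − $88,400 = $216,506.08
City of Calderon: $216,506.08 × 0.009 = $1,948.55472
Orrin Falls CSD: $216,506.08 × 0.02157 = $4,670.0361456
Total = $1,948.55472 + $4,670.0361456 = $6,618.5908656

$6,619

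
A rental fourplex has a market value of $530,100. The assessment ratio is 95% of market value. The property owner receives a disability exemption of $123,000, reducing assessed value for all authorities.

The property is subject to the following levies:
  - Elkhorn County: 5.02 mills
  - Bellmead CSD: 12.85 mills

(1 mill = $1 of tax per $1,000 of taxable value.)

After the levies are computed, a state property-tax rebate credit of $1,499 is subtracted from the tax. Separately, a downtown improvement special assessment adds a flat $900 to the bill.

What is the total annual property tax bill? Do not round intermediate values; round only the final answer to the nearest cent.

Assessed value = $530,100 × 0.95 = $503,595
Taxable value = $503,595 − $123,000 = $380,595
Elkhorn County: $380,595 × 0.00502 = $1,910.5869
Bellmead CSD: $380,595 × 0.01285 = $4,890.64575
Levies subtotal = $6,801.23265
After credit = $6,801.23265 − $1,499 = $5,302.23265
Total = $5,302.23265 + $900 = $6,202.23265

$6,202.23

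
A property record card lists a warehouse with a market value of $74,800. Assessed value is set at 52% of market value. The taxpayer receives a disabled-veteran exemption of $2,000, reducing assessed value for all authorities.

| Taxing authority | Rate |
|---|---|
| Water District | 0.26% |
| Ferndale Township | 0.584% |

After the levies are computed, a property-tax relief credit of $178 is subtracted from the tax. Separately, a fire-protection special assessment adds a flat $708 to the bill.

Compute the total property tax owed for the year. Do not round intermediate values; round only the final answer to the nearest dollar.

Assessed value = $74,800 × 0.52 = $38,896
Taxable value = $38,896 − $2,000 = $36,896
Water District: $36,896 × 0.0026 = $95.9296
Ferndale Township: $36,896 × 0.00584 = $215.47264
Levies subtotal = $311.40224
After credit = $311.40224 − $178 = $133.40224
Total = $133.40224 + $708 = $841.40224

$841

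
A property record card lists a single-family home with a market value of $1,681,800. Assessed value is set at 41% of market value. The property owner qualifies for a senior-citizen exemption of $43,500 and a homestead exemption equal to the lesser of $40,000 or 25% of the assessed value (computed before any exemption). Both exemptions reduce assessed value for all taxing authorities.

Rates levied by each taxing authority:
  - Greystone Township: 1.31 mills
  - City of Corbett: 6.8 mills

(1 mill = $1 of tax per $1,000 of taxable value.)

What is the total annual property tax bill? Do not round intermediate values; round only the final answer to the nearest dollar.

Assessed value = $1,681,800 × 0.41 = $689,538
Homestead exemption = min($40,000, 25% × $689,538) = min($40,000, $172,384.5) = $40,000 (dollar cap binds)
Taxable value = $689,538 − $43,500 − $40,000 = $606,038
Greystone Township: $606,038 × 0.00131 = $793.90978
City of Corbett: $606,038 × 0.0068 = $4,121.0584
Total = $4,914.96818

$4,915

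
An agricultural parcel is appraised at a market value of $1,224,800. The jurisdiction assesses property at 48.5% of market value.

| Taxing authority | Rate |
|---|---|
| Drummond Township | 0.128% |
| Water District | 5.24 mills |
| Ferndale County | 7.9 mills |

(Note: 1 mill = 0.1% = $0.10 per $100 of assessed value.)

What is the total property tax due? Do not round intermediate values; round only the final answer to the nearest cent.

$8,565.88

Assessed value = $1,224,800 × 0.485 = $594,028
Drummond Township: $594,028 × 0.00128 = $760.35584
Water District: $594,028 × 0.00524 = $3,112.70672
Ferndale County: $594,028 × 0.0079 = $4,692.8212
Total = $8,565.88376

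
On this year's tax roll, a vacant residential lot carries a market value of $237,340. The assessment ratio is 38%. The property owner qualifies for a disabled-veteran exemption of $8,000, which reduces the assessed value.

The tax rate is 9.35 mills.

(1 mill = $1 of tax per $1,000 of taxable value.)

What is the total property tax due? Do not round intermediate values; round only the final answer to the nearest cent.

Assessed value = $237,340 × 0.38 = $90,189.2
Taxable value = $90,189.2 − $8,000 = $82,189.2
Tax = $82,189.2 × 0.00935 = $768.46902

$768.47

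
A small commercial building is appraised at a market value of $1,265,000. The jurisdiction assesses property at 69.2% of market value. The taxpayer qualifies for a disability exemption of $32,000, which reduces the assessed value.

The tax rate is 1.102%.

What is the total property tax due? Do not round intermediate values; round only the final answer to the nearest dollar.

Assessed value = $1,265,000 × 0.692 = $875,380
Taxable value = $875,380 − $32,000 = $843,380
Tax = $843,380 × 0.01102 = $9,294.0476

$9,294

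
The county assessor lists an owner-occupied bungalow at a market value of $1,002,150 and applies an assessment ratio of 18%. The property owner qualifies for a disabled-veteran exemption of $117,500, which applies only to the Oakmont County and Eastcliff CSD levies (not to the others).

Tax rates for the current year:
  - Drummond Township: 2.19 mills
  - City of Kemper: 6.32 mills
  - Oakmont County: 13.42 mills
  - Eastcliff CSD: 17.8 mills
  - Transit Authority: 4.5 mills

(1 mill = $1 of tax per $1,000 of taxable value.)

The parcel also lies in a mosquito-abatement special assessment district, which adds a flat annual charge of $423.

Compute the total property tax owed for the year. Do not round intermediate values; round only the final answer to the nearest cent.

Assessed value = $1,002,150 × 0.18 = $180,387
Drummond Township: $180,387 × 0.00219 = $395.04753
City of Kemper: $180,387 × 0.00632 = $1,140.04584
Oakmont County: ($180,387 − $117,500) × 0.01342 = $62,887 × 0.01342 = $843.94354
Eastcliff CSD: ($180,387 − $117,500) × 0.0178 = $62,887 × 0.0178 = $1,119.3886
Transit Authority: $180,387 × 0.0045 = $811.7415
Levies subtotal = $4,310.16701
Total = $4,310.16701 + $423 = $4,733.16701

$4,733.17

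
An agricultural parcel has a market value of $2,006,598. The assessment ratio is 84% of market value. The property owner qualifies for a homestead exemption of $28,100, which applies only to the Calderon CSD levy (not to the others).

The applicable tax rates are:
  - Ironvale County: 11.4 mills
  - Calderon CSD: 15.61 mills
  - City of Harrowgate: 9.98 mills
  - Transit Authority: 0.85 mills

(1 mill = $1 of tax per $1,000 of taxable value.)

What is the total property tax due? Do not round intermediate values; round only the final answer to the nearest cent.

$63,342.28

Assessed value = $2,006,598 × 0.84 = $1,685,542.32
Ironvale County: $1,685,542.32 × 0.0114 = $19,215.182448
Calderon CSD: ($1,685,542.32 − $28,100) × 0.01561 = $1,657,442.32 × 0.01561 = $25,872.6746152
City of Harrowgate: $1,685,542.32 × 0.00998 = $16,821.7123536
Transit Authority: $1,685,542.32 × 0.00085 = $1,432.710972
Total = $63,342.2803888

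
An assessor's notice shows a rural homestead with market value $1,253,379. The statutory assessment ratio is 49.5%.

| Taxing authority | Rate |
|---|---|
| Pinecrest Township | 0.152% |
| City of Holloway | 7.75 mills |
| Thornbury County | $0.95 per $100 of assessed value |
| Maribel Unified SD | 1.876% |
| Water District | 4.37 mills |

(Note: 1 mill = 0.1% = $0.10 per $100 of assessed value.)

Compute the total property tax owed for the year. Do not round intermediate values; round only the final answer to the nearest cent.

$25,995.71

Assessed value = $1,253,379 × 0.495 = $620,422.605
Pinecrest Township: $620,422.605 × 0.00152 = $943.0423596
City of Holloway: $620,422.605 × 0.00775 = $4,808.27518875
Thornbury County: $620,422.605 × 0.0095 = $5,894.0147475
Maribel Unified SD: $620,422.605 × 0.01876 = $11,639.1280698
Water District: $620,422.605 × 0.00437 = $2,711.24678385
Total = $25,995.7071495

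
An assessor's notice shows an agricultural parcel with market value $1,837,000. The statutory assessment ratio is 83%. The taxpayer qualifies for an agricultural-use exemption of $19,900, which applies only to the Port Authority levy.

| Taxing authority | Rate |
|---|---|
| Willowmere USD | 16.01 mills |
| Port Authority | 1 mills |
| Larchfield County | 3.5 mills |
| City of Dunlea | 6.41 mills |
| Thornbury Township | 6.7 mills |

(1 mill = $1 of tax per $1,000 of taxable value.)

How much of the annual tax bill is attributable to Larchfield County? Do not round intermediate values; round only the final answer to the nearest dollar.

Assessed value = $1,837,000 × 0.83 = $1,524,710
Larchfield County taxable value = $1,524,710 (exemption does not apply)
Larchfield County levy = $1,524,710 × 0.0035 = $5,336.485

$5,336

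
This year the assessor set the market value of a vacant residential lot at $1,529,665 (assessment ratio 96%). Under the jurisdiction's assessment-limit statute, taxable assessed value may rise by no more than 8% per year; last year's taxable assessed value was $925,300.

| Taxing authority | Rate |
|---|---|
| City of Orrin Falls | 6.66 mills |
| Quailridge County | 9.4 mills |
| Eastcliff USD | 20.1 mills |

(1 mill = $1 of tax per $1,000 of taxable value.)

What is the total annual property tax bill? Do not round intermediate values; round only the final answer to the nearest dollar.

Uncapped assessed value = $1,529,665 × 0.96 = $1,468,478.4
Cap limit = $925,300 × 1.08 = $999,324
Taxable assessed value = min($1,468,478.4, $999,324) = $999,324 (cap binds)
City of Orrin Falls: $999,324 × 0.00666 = $6,655.49784
Quailridge County: $999,324 × 0.0094 = $9,393.6456
Eastcliff USD: $999,324 × 0.0201 = $20,086.4124
Total = $36,135.55584

$36,136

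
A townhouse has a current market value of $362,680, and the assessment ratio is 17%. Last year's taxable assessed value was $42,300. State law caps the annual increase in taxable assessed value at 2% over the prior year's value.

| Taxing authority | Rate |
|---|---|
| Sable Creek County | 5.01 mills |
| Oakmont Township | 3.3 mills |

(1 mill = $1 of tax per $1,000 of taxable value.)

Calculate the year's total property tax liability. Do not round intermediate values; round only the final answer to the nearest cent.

Uncapped assessed value = $362,680 × 0.17 = $61,655.6
Cap limit = $42,300 × 1.02 = $43,146
Taxable assessed value = min($61,655.6, $43,146) = $43,146 (cap binds)
Sable Creek County: $43,146 × 0.00501 = $216.16146
Oakmont Township: $43,146 × 0.0033 = $142.3818
Total = $358.54326

$358.54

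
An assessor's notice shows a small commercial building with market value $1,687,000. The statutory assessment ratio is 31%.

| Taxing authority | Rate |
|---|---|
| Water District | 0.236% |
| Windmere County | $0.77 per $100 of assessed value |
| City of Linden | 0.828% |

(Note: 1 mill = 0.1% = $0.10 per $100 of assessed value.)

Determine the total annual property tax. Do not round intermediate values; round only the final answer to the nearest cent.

$9,591.27

Assessed value = $1,687,000 × 0.31 = $522,970
Water District: $522,970 × 0.00236 = $1,234.2092
Windmere County: $522,970 × 0.0077 = $4,026.869
City of Linden: $522,970 × 0.00828 = $4,330.1916
Total = $9,591.2698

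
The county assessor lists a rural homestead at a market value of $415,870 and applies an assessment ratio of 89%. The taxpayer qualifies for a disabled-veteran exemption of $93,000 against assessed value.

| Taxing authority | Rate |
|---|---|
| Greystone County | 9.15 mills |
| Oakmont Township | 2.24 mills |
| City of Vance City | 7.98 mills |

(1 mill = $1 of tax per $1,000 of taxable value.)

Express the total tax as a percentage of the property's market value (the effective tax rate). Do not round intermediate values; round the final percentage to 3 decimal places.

1.291%

Assessed value = $415,870 × 0.89 = $370,124.3
Taxable value = $370,124.3 − $93,000 = $277,124.3
Greystone County: $277,124.3 × 0.00915 = $2,535.687345
Oakmont Township: $277,124.3 × 0.00224 = $620.758432
City of Vance City: $277,124.3 × 0.00798 = $2,211.451914
Total tax = $5,367.897691
Effective rate = $5,367.897691 ÷ $415,870 = 1.291% of market value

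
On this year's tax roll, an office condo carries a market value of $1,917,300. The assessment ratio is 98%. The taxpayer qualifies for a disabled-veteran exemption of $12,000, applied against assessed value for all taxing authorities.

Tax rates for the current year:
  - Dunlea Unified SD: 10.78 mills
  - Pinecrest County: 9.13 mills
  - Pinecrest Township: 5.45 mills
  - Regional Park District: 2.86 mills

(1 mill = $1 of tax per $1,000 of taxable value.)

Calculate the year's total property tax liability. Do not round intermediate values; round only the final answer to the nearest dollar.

$52,685

Assessed value = $1,917,300 × 0.98 = $1,878,954
Taxable value = $1,878,954 − $12,000 = $1,866,954
Dunlea Unified SD: $1,866,954 × 0.01078 = $20,125.76412
Pinecrest County: $1,866,954 × 0.00913 = $17,045.29002
Pinecrest Township: $1,866,954 × 0.00545 = $10,174.8993
Regional Park District: $1,866,954 × 0.00286 = $5,339.48844
Total = $20,125.76412 + $17,045.29002 + $10,174.8993 + $5,339.48844 = $52,685.44188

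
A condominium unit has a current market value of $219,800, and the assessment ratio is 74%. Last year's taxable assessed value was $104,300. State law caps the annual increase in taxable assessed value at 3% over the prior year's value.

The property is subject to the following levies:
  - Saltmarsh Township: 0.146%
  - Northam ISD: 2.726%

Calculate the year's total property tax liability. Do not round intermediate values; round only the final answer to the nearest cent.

Uncapped assessed value = $219,800 × 0.74 = $162,652
Cap limit = $104,300 × 1.03 = $107,429
Taxable assessed value = min($162,652, $107,429) = $107,429 (cap binds)
Saltmarsh Township: $107,429 × 0.00146 = $156.84634
Northam ISD: $107,429 × 0.02726 = $2,928.51454
Total = $3,085.36088

$3,085.36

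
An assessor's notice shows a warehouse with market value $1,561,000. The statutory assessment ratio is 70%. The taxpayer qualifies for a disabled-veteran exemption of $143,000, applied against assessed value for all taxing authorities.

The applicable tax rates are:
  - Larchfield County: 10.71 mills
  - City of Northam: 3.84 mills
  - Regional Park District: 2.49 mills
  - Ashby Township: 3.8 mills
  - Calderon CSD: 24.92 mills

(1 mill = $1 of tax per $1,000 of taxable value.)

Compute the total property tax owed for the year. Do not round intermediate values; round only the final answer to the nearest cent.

Assessed value = $1,561,000 × 0.7 = $1,092,700
Taxable value = $1,092,700 − $143,000 = $949,700
Larchfield County: $949,700 × 0.01071 = $10,171.287
City of Northam: $949,700 × 0.00384 = $3,646.848
Regional Park District: $949,700 × 0.00249 = $2,364.753
Ashby Township: $949,700 × 0.0038 = $3,608.86
Calderon CSD: $949,700 × 0.02492 = $23,666.524
Total = $10,171.287 + $3,646.848 + $2,364.753 + $3,608.86 + $23,666.524 = $43,458.272

$43,458.27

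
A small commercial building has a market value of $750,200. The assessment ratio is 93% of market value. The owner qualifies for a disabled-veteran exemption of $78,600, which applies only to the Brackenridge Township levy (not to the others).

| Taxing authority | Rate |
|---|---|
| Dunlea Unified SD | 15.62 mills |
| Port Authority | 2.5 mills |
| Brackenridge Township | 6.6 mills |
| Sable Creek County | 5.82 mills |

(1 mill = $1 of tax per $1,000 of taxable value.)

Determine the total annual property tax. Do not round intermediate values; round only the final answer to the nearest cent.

$20,788.57

Assessed value = $750,200 × 0.93 = $697,686
Dunlea Unified SD: $697,686 × 0.01562 = $10,897.85532
Port Authority: $697,686 × 0.0025 = $1,744.215
Brackenridge Township: ($697,686 − $78,600) × 0.0066 = $619,086 × 0.0066 = $4,085.9676
Sable Creek County: $697,686 × 0.00582 = $4,060.53252
Total = $20,788.57044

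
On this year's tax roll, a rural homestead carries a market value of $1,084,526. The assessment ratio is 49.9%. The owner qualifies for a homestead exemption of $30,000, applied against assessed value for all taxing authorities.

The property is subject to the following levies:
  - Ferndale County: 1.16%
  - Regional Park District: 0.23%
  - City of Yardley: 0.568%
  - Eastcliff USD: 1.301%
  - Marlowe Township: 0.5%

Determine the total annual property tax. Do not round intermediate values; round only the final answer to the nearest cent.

Assessed value = $1,084,526 × 0.499 = $541,178.474
Taxable value = $541,178.474 − $30,000 = $511,178.474
Ferndale County: $511,178.474 × 0.0116 = $5,929.6702984
Regional Park District: $511,178.474 × 0.0023 = $1,175.7104902
City of Yardley: $511,178.474 × 0.00568 = $2,903.49373232
Eastcliff USD: $511,178.474 × 0.01301 = $6,650.43194674
Marlowe Township: $511,178.474 × 0.005 = $2,555.89237
Total = $5,929.6702984 + $1,175.7104902 + $2,903.49373232 + $6,650.43194674 + $2,555.89237 = $19,215.19883766

$19,215.20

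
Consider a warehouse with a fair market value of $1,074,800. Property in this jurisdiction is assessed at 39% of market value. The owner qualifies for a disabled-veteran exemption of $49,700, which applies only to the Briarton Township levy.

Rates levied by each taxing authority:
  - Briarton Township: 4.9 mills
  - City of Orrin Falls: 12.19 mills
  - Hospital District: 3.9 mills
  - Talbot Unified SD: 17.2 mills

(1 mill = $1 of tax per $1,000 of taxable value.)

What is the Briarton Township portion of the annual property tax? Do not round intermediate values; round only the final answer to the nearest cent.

$1,810.41

Assessed value = $1,074,800 × 0.39 = $419,172
Briarton Township taxable value = $419,172 − $49,700 = $369,472
Briarton Township levy = $369,472 × 0.0049 = $1,810.4128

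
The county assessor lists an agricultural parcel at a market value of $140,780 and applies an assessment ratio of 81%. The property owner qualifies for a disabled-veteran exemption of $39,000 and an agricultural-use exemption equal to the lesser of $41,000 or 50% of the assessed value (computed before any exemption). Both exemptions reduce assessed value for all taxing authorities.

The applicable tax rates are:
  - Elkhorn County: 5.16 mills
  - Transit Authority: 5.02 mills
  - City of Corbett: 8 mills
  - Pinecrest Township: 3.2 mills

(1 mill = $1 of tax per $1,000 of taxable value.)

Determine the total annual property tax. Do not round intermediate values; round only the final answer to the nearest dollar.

Assessed value = $140,780 × 0.81 = $114,031.8
Agricultural-use exemption = min($41,000, 50% × $114,031.8) = min($41,000, $57,015.9) = $41,000 (dollar cap binds)
Taxable value = $114,031.8 − $39,000 − $41,000 = $34,031.8
Elkhorn County: $34,031.8 × 0.00516 = $175.604088
Transit Authority: $34,031.8 × 0.00502 = $170.839636
City of Corbett: $34,031.8 × 0.008 = $272.2544
Pinecrest Township: $34,031.8 × 0.0032 = $108.90176
Total = $727.599884

$728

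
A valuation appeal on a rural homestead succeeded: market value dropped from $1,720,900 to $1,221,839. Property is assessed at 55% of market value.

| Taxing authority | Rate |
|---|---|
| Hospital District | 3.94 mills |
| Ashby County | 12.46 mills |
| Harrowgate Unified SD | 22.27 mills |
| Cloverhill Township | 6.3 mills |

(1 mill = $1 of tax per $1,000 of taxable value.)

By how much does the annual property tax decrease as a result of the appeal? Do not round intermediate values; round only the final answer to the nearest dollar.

$12,344

Old assessed value = $1,720,900 × 0.55 = $946,495
New assessed value = $1,221,839 × 0.55 = $672,011.45
Combined rate = 0.00394 + 0.01246 + 0.02227 + 0.0063 = 0.04497
Old tax = $946,495 × 0.04497 = $42,563.88015
New tax = $672,011.45 × 0.04497 = $30,220.3549065
Reduction = $42,563.88015 − $30,220.3549065 = $12,343.5252435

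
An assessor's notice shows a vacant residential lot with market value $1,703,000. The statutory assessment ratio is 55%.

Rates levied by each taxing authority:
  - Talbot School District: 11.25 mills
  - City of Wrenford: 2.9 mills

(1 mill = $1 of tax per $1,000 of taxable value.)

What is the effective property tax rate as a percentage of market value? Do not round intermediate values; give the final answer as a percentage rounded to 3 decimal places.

Assessed value = $1,703,000 × 0.55 = $936,650
Talbot School District: $936,650 × 0.01125 = $10,537.3125
City of Wrenford: $936,650 × 0.0029 = $2,716.285
Total tax = $13,253.5975
Effective rate = $13,253.5975 ÷ $1,703,000 = 0.778% of market value

0.778%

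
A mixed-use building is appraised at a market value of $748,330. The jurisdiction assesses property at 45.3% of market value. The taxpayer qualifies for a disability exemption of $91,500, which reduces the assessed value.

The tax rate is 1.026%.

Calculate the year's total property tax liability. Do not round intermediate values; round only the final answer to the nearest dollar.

Assessed value = $748,330 × 0.453 = $338,993.49
Taxable value = $338,993.49 − $91,500 = $247,493.49
Tax = $247,493.49 × 0.01026 = $2,539.2832074

$2,539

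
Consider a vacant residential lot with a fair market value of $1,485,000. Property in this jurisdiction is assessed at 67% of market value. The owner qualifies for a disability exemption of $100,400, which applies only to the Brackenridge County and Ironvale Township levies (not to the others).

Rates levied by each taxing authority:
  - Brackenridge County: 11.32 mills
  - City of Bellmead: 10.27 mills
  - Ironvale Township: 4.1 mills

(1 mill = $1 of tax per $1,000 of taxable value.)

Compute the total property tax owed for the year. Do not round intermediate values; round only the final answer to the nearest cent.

$24,012.10

Assessed value = $1,485,000 × 0.67 = $994,950
Brackenridge County: ($994,950 − $100,400) × 0.01132 = $894,550 × 0.01132 = $10,126.306
City of Bellmead: $994,950 × 0.01027 = $10,218.1365
Ironvale Township: ($994,950 − $100,400) × 0.0041 = $894,550 × 0.0041 = $3,667.655
Total = $24,012.0975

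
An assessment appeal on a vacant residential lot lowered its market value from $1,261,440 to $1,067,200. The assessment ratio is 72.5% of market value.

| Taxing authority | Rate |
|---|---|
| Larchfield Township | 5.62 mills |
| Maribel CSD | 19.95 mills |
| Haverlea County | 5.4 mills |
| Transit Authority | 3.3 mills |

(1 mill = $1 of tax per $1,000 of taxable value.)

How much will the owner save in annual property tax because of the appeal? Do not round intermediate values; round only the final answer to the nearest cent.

Old assessed value = $1,261,440 × 0.725 = $914,544
New assessed value = $1,067,200 × 0.725 = $773,720
Combined rate = 0.00562 + 0.01995 + 0.0054 + 0.0033 = 0.03427
Old tax = $914,544 × 0.03427 = $31,341.42288
New tax = $773,720 × 0.03427 = $26,515.3844
Reduction = $31,341.42288 − $26,515.3844 = $4,826.03848

$4,826.04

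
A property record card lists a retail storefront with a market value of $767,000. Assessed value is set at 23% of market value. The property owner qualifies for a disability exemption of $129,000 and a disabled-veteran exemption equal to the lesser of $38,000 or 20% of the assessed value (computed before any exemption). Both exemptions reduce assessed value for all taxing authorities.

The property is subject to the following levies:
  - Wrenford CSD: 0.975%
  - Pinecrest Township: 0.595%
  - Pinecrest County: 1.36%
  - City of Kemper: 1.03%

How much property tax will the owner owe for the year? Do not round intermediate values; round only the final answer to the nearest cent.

Assessed value = $767,000 × 0.23 = $176,410
Disabled-veteran exemption = min($38,000, 20% × $176,410) = min($38,000, $35,282) = $35,282 (percentage binds)
Taxable value = $176,410 − $129,000 − $35,282 = $12,128
Wrenford CSD: $12,128 × 0.00975 = $118.248
Pinecrest Township: $12,128 × 0.00595 = $72.1616
Pinecrest County: $12,128 × 0.0136 = $164.9408
City of Kemper: $12,128 × 0.0103 = $124.9184
Total = $480.2688

$480.27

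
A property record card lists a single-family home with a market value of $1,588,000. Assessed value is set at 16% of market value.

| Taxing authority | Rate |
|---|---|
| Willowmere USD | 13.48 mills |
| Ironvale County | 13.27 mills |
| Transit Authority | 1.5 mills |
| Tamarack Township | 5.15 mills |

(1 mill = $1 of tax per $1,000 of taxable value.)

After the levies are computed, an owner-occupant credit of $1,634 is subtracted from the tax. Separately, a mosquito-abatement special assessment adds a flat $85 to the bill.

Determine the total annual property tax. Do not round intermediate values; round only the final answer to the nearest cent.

$6,937.27

Assessed value = $1,588,000 × 0.16 = $254,080
Willowmere USD: $254,080 × 0.01348 = $3,424.9984
Ironvale County: $254,080 × 0.01327 = $3,371.6416
Transit Authority: $254,080 × 0.0015 = $381.12
Tamarack Township: $254,080 × 0.00515 = $1,308.512
Levies subtotal = $8,486.272
After credit = $8,486.272 − $1,634 = $6,852.272
Total = $6,852.272 + $85 = $6,937.272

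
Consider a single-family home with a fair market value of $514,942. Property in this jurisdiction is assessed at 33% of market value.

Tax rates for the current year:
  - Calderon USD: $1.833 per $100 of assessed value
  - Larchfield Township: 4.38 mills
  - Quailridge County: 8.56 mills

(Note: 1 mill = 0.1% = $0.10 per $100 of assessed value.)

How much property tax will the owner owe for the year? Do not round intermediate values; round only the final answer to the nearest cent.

Assessed value = $514,942 × 0.33 = $169,930.86
Calderon USD: $169,930.86 × 0.01833 = $3,114.8326638
Larchfield Township: $169,930.86 × 0.00438 = $744.2971668
Quailridge County: $169,930.86 × 0.00856 = $1,454.6081616
Total = $5,313.7379922

$5,313.74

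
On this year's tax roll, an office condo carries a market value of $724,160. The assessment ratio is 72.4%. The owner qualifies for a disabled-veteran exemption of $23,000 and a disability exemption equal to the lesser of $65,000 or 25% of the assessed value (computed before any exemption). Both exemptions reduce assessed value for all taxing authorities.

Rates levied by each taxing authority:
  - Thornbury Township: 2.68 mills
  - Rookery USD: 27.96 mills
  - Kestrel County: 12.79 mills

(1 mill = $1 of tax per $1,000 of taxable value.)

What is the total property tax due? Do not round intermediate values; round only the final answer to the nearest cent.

$18,948.15

Assessed value = $724,160 × 0.724 = $524,291.84
Disability exemption = min($65,000, 25% × $524,291.84) = min($65,000, $131,072.96) = $65,000 (dollar cap binds)
Taxable value = $524,291.84 − $23,000 − $65,000 = $436,291.84
Thornbury Township: $436,291.84 × 0.00268 = $1,169.2621312
Rookery USD: $436,291.84 × 0.02796 = $12,198.7198464
Kestrel County: $436,291.84 × 0.01279 = $5,580.1726336
Total = $18,948.1546112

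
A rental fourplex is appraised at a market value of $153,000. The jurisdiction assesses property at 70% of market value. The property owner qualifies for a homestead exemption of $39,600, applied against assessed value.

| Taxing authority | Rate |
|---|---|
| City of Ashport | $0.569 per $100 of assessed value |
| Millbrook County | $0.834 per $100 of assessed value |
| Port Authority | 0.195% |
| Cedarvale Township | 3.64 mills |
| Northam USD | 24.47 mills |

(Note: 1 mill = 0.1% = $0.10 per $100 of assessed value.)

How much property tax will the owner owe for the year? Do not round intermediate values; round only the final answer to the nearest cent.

Assessed value = $153,000 × 0.7 = $107,100
Taxable value = $107,100 − $39,600 = $67,500
City of Ashport: $67,500 × 0.00569 = $384.075
Millbrook County: $67,500 × 0.00834 = $562.95
Port Authority: $67,500 × 0.00195 = $131.625
Cedarvale Township: $67,500 × 0.00364 = $245.7
Northam USD: $67,500 × 0.02447 = $1,651.725
Total = $2,976.075

$2,976.08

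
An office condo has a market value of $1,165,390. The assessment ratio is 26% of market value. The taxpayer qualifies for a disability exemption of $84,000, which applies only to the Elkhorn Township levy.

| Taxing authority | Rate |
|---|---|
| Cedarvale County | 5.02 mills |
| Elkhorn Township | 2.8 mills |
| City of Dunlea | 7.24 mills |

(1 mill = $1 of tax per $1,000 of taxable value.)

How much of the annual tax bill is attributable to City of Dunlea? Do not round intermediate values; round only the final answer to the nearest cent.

Assessed value = $1,165,390 × 0.26 = $303,001.4
City of Dunlea taxable value = $303,001.4 (exemption does not apply)
City of Dunlea levy = $303,001.4 × 0.00724 = $2,193.730136

$2,193.73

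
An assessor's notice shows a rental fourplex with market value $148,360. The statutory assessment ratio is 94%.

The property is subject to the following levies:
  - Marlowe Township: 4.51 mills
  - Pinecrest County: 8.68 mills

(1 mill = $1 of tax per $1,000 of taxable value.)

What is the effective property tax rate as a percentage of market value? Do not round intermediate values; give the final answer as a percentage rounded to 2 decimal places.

Assessed value = $148,360 × 0.94 = $139,458.4
Marlowe Township: $139,458.4 × 0.00451 = $628.957384
Pinecrest County: $139,458.4 × 0.00868 = $1,210.498912
Total tax = $1,839.456296
Effective rate = $1,839.456296 ÷ $148,360 = 1.24% of market value

1.24%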